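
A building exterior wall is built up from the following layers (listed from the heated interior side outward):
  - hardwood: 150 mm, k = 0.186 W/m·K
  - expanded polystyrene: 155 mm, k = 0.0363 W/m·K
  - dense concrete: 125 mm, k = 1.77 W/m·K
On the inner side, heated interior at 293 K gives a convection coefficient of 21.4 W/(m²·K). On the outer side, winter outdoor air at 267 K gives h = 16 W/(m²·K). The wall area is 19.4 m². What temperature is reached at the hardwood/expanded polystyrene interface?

T ≈ 289 K

Using the resistance-network approach (series):
R_inner film = 1/(h_i·A) = 1/(21.4×19.4) = 0.002409 K/W
R_hardwood = L/(kA) = 0.15/(0.186×19.4) = 0.04157 K/W
R_expanded polystyrene = L/(kA) = 0.155/(0.0363×19.4) = 0.2201 K/W
R_dense concrete = L/(kA) = 0.125/(1.77×19.4) = 0.00364 K/W
R_outer film = 1/(h_o·A) = 1/(16×19.4) = 0.003222 K/W
R_total = 0.2709 K/W;  Q = ΔT/R_total = 26/0.2709 = 95.96 W
T_interface = T_inner − Q·ΣR(inner→interface) = 293 − 96×0.04398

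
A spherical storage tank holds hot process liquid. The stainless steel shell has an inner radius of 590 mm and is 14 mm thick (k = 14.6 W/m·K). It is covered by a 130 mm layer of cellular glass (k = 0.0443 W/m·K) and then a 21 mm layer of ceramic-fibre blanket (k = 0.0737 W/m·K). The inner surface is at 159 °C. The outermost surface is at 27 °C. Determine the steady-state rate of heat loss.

Each spherical layer contributes R = (1/r_i − 1/r_o)/(4πk):
R_stainless steel shell = (1/0.59 − 1/0.604)/(4π×14.6) = 2.141×10^-4 K/W
R_cellular glass = (1/0.604 − 1/0.734)/(4π×0.0443) = 0.5267 K/W
R_ceramic-fibre blanket = (1/0.734 − 1/0.755)/(4π×0.0737) = 0.04092 K/W
R_total = 0.5679 K/W
Q = ΔT/R_total = 132/0.5679

Q ≈ 232 W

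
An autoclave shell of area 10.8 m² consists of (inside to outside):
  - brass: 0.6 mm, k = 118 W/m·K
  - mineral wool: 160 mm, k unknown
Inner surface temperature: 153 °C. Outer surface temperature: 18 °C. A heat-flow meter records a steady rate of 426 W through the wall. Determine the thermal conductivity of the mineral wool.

k ≈ 0.0467 W/(m·K)

Model the wall as resistances in series:
R_brass = L/(kA) = 0.0006/(118×10.8) = 4.708×10^-7 K/W
Sum of known resistances R_other = 4.708×10^-7 K/W
Total R = ΔT/Q = 135/426 = 0.3169 K/W
R_mineral wool = R_total − R_other = 0.3169 K/W
k = L/(R·A) = 0.16/(0.3169×10.8)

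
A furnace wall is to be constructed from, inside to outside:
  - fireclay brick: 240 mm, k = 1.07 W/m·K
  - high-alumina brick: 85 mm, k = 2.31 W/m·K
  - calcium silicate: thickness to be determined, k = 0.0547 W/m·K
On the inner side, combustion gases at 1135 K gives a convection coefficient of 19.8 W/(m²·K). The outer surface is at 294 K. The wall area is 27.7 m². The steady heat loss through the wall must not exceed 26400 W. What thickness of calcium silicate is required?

Thermal resistances in series:
R_inner film = 1/(h_i·A) = 1/(19.8×27.7) = 0.001823 K/W
R_fireclay brick = L/(kA) = 0.24/(1.07×27.7) = 0.008097 K/W
R_high-alumina brick = L/(kA) = 0.085/(2.31×27.7) = 0.001328 K/W
Sum of the known resistances R_other = 0.01125 K/W
Required total resistance R_tot = ΔT/Q_allow = 841/26400 = 0.03186 K/W
R_calcium silicate = R_tot − R_other = 0.02061 K/W
L = R·k·A = 0.02061×0.0547×27.7

L ≈ 31.2 mm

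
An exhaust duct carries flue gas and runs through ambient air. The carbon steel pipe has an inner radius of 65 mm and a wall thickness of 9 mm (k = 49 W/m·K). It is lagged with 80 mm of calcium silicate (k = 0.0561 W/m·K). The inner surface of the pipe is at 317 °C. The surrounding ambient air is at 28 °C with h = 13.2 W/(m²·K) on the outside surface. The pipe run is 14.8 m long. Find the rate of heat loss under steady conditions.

Q ≈ 1980 W

Per-layer cylindrical resistances, series-summed:
R_carbon steel pipe wall = ln(74/65)/(2π×49×14.8) = 2.846×10^-5 K/W
R_calcium silicate = ln(154/74)/(2π×0.0561×14.8) = 0.1405 K/W
R_outer film = 1/(h_o·2πr_oL) = 1/(13.2×2π×0.154×14.8) = 0.00529 K/W
R_total = 0.1458 K/W
Q = ΔT/R_total = 289/0.1458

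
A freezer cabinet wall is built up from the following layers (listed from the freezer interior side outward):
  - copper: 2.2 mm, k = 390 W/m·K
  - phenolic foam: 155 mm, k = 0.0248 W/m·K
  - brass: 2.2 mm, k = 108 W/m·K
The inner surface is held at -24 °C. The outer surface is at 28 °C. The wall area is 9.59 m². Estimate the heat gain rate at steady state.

Series thermal resistances:
R_copper = L/(kA) = 0.0022/(390×9.59) = 5.882×10^-7 K/W
R_phenolic foam = L/(kA) = 0.155/(0.0248×9.59) = 0.6517 K/W
R_brass = L/(kA) = 0.0022/(108×9.59) = 2.124×10^-6 K/W
R_total = 0.6517 K/W
Q = ΔT / R_total = 52 / 0.6517

Q ≈ 79.8 W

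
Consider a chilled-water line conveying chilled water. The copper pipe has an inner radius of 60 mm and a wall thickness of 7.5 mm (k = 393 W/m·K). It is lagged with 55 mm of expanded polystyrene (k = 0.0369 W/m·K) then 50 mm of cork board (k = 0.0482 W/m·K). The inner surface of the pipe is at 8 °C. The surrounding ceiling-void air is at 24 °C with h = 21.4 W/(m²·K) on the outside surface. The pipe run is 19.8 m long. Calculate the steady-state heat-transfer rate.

For a radial system each layer contributes R = ln(r_out/r_in)/(2πkL); films add R = 1/(hA).
R_copper pipe wall = ln(67.5/60)/(2π×393×19.8) = 2.409×10^-6 K/W
R_expanded polystyrene = ln(122.5/67.5)/(2π×0.0369×19.8) = 0.1298 K/W
R_cork board = ln(172.5/122.5)/(2π×0.0482×19.8) = 0.05708 K/W
R_outer film = 1/(h_o·2πr_oL) = 1/(21.4×2π×0.1725×19.8) = 0.002177 K/W
R_total = 0.1891 K/W
Q = ΔT/R_total = 16/0.1891

Q ≈ 84.6 W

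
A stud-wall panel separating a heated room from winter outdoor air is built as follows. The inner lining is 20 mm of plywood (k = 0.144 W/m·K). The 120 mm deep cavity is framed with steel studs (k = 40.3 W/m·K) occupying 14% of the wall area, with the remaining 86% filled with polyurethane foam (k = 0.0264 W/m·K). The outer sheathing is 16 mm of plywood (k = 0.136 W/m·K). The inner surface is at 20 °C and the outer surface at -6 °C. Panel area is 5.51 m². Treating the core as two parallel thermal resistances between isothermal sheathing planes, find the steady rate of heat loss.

Q ≈ 516 W

Sheathing layers in series; stud and cavity paths in parallel between them.
R_inner = 0.02/(0.144×5.51) = 0.02521 K/W
R_stud  = 0.12/(40.3×0.14×5.51) = 0.00386 K/W
R_cav   = 0.12/(0.0264×0.86×5.51) = 0.9592 K/W
1/R_core = 1/R_stud + 1/R_cav → R_core = 0.003845 K/W
R_outer = 0.016/(0.136×5.51) = 0.02135 K/W
R_total = 0.0504 K/W
Q = ΔT/R_total = 26/0.0504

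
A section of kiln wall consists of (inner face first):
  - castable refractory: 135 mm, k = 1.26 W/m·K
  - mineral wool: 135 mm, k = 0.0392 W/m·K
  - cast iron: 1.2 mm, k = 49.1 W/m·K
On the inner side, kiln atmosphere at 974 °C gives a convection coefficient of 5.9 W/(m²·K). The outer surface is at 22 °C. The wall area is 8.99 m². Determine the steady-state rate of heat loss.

Series thermal resistances:
R_inner film = 1/(h_i·A) = 1/(5.9×8.99) = 0.01885 K/W
R_castable refractory = L/(kA) = 0.135/(1.26×8.99) = 0.01192 K/W
R_mineral wool = L/(kA) = 0.135/(0.0392×8.99) = 0.3831 K/W
R_cast iron = L/(kA) = 0.0012/(49.1×8.99) = 2.719×10^-6 K/W
R_total = 0.4139 K/W
Q = ΔT / R_total = 952 / 0.4139

Q ≈ 2300 W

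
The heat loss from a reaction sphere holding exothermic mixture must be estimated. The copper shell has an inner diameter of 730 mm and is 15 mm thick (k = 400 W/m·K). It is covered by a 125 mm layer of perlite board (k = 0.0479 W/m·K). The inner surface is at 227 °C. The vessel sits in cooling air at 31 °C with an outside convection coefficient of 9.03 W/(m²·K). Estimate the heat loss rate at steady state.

Q ≈ 176 W

Radial (spherical) resistances in series:
R_copper shell = (1/0.365 − 1/0.38)/(4π×400) = 2.152×10^-5 K/W
R_perlite board = (1/0.38 − 1/0.505)/(4π×0.0479) = 1.082 K/W
R_outer film = 1/(h·4πr_o²) = 1/(9.03×4π×0.505²) = 0.03456 K/W
R_total = 1.117 K/W
Q = ΔT/R_total = 196/1.117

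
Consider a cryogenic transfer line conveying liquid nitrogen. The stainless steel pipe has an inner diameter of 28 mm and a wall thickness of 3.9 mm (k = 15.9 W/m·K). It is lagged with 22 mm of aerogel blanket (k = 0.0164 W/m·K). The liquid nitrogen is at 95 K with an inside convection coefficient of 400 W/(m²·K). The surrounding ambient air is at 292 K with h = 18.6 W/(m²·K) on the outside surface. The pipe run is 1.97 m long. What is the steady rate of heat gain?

Treating each annulus and film as a series resistance:
R_inner film = 1/(h_i·2πr₁L) = 1/(400×2π×0.014×1.97) = 0.01443 K/W
R_stainless steel pipe wall = ln(17.9/14)/(2π×15.9×1.97) = 0.001249 K/W
R_aerogel blanket = ln(39.9/17.9)/(2π×0.0164×1.97) = 3.949 K/W
R_outer film = 1/(h_o·2πr_oL) = 1/(18.6×2π×0.0399×1.97) = 0.1089 K/W
R_total = 4.073 K/W
Q = ΔT/R_total = 197/4.073

Q ≈ 48.4 W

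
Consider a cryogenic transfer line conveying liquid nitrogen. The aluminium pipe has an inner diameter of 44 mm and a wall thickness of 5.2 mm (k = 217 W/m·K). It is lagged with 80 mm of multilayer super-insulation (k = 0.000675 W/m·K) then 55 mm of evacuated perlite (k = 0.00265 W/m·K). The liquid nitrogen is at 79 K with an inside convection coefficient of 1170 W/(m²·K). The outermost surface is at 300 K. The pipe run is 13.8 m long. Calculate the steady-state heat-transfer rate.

Q ≈ 8.76 W

Treating each annulus and film as a series resistance:
R_inner film = 1/(h_i·2πr₁L) = 1/(1170×2π×0.022×13.8) = 4.481×10^-4 K/W
R_aluminium pipe wall = ln(27.2/22)/(2π×217×13.8) = 1.128×10^-5 K/W
R_multilayer super-insulation = ln(107.2/27.2)/(2π×0.000675×13.8) = 23.43 K/W
R_evacuated perlite = ln(162.2/107.2)/(2π×0.00265×13.8) = 1.802 K/W
R_total = 25.24 K/W
Q = ΔT/R_total = 221/25.24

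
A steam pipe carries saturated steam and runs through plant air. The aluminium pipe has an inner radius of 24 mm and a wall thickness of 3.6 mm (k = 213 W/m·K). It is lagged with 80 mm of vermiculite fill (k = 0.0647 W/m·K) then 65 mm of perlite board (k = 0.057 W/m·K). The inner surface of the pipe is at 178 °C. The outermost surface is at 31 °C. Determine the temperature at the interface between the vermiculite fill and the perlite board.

Per-layer cylindrical resistances, series-summed:
R_aluminium pipe wall = ln(27.6/24)/(2π×213×1) = 1.044×10^-4 K/W
R_vermiculite fill = ln(107.6/27.6)/(2π×0.0647×1) = 3.347 K/W
R_perlite board = ln(172.6/107.6)/(2π×0.057×1) = 1.319 K/W
R_total = 4.667 K/W
Q = ΔT/R_total = 147/4.667
Q = 31.5 W/m
T_interface = T_inner − Q·ΣR(inner→interface) = 178 − 31.5×3.347

T ≈ 72.6 °C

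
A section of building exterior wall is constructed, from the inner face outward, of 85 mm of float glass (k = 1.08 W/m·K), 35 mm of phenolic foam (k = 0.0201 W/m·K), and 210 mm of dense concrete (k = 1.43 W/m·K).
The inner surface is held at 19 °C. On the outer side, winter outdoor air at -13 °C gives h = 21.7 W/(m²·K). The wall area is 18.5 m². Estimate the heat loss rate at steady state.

Treating each layer as a thermal resistance in series:
R_float glass = L/(kA) = 0.085/(1.08×18.5) = 0.004254 K/W
R_phenolic foam = L/(kA) = 0.035/(0.0201×18.5) = 0.09412 K/W
R_dense concrete = L/(kA) = 0.21/(1.43×18.5) = 0.007938 K/W
R_outer film = 1/(h_o·A) = 1/(21.7×18.5) = 0.002491 K/W
R_total = 0.1088 K/W
Q = ΔT / R_total = 32 / 0.1088

Q ≈ 294 W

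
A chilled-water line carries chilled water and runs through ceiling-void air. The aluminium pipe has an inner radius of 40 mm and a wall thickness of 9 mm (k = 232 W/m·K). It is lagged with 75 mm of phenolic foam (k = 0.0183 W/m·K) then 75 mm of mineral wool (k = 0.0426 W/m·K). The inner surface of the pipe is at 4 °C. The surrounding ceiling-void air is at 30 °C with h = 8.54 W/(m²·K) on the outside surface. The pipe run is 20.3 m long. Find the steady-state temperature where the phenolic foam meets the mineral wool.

T ≈ 25.1 °C

Treating each annulus and film as a series resistance:
R_aluminium pipe wall = ln(49/40)/(2π×232×20.3) = 6.858×10^-6 K/W
R_phenolic foam = ln(124/49)/(2π×0.0183×20.3) = 0.3978 K/W
R_mineral wool = ln(199/124)/(2π×0.0426×20.3) = 0.08706 K/W
R_outer film = 1/(h_o·2πr_oL) = 1/(8.54×2π×0.199×20.3) = 0.004613 K/W
R_total = 0.4895 K/W
Q = ΔT/R_total = 26/0.4895
Q = 53.1 W
T_interface = T_inner + Q·ΣR(inner→interface) = 4 + 53.1×0.3978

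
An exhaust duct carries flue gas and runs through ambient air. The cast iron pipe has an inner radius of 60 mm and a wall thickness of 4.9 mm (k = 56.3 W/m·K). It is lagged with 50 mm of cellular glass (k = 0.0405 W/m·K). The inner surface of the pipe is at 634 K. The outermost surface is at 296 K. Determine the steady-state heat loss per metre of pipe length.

q′ ≈ 151 W/m

Treating each annulus and film as a series resistance:
R_cast iron pipe wall = ln(64.9/60)/(2π×56.3×1) = 2.219×10^-4 K/W
R_cellular glass = ln(114.9/64.9)/(2π×0.0405×1) = 2.245 K/W
R_total = 2.245 K/W
Q = ΔT/R_total = 338/2.245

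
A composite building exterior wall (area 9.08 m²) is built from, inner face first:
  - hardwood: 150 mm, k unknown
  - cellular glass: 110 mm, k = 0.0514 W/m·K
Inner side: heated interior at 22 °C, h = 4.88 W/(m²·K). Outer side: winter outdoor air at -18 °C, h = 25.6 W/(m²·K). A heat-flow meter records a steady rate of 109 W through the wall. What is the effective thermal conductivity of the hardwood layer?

Using the resistance-network approach (series):
R_inner film = 1/(h_i·A) = 1/(4.88×9.08) = 0.02257 K/W
R_cellular glass = L/(kA) = 0.11/(0.0514×9.08) = 0.2357 K/W
R_outer film = 1/(h_o·A) = 1/(25.6×9.08) = 0.004302 K/W
Sum of known resistances R_other = 0.2626 K/W
Total R = ΔT/Q = 40/109 = 0.367 K/W
R_hardwood = R_total − R_other = 0.1044 K/W
k = L/(R·A) = 0.15/(0.1044×9.08)

k ≈ 0.158 W/(m·K)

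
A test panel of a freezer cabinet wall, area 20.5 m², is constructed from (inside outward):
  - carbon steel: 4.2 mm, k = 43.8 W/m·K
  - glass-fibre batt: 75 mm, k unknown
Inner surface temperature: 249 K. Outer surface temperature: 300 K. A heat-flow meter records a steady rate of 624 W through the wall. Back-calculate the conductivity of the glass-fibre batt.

k ≈ 0.0448 W/(m·K)

Thermal resistances in series:
R_carbon steel = L/(kA) = 0.0042/(43.8×20.5) = 4.678×10^-6 K/W
Sum of known resistances R_other = 4.678×10^-6 K/W
Total R = ΔT/Q = 51/624 = 0.08173 K/W
R_glass-fibre batt = R_total − R_other = 0.08173 K/W
k = L/(R·A) = 0.075/(0.08173×20.5)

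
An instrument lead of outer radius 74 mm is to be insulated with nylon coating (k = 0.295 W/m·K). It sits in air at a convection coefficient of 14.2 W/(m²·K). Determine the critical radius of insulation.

For a cylinder r_cr = k/h = 0.295/14.2
r_cr = 20.8 mm; since the bare radius (74 mm) is above r_cr, any added insulation will reduce heat loss.

r_cr ≈ 20.8 mm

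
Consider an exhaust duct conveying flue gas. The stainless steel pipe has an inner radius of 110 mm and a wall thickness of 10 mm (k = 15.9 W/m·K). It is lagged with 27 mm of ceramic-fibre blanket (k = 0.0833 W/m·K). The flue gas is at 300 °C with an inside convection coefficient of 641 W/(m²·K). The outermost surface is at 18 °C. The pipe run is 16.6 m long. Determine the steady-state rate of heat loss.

Q ≈ 12000 W

Radial resistances (cylindrical: R_cond = ln(r_o/r_i)/(2πkL), R_conv = 1/(h·2πrL)):
R_inner film = 1/(h_i·2πr₁L) = 1/(641×2π×0.11×16.6) = 1.36×10^-4 K/W
R_stainless steel pipe wall = ln(120/110)/(2π×15.9×16.6) = 5.247×10^-5 K/W
R_ceramic-fibre blanket = ln(147/120)/(2π×0.0833×16.6) = 0.02336 K/W
R_total = 0.02355 K/W
Q = ΔT/R_total = 282/0.02355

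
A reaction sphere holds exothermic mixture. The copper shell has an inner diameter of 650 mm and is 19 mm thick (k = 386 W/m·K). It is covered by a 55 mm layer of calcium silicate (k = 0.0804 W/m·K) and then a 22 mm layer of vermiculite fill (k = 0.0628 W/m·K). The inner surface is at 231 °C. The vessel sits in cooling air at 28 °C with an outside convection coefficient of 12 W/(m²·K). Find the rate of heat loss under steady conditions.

Spherical conduction: R = (1/r_in − 1/r_out)/(4πk) per layer; series-sum.
R_copper shell = (1/0.325 − 1/0.344)/(4π×386) = 3.504×10^-5 K/W
R_calcium silicate = (1/0.344 − 1/0.399)/(4π×0.0804) = 0.3966 K/W
R_vermiculite fill = (1/0.399 − 1/0.421)/(4π×0.0628) = 0.166 K/W
R_outer film = 1/(h·4πr_o²) = 1/(12×4π×0.421²) = 0.03741 K/W
R_total = 0.6 K/W
Q = ΔT/R_total = 203/0.6

Q ≈ 338 W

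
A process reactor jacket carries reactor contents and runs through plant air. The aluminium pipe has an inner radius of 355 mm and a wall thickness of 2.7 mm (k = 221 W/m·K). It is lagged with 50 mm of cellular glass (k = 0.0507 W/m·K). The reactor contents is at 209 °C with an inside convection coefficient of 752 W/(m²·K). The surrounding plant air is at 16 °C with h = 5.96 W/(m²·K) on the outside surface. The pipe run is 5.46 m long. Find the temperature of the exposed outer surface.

T ≈ 42.5 °C

For a radial system each layer contributes R = ln(r_out/r_in)/(2πkL); films add R = 1/(hA).
R_inner film = 1/(h_i·2πr₁L) = 1/(752×2π×0.355×5.46) = 1.092×10^-4 K/W
R_aluminium pipe wall = ln(357.7/355)/(2π×221×5.46) = 9.994×10^-7 K/W
R_cellular glass = ln(407.7/357.7)/(2π×0.0507×5.46) = 0.07522 K/W
R_outer film = 1/(h_o·2πr_oL) = 1/(5.96×2π×0.4077×5.46) = 0.012 K/W
R_total = 0.08733 K/W
Q = ΔT/R_total = 193/0.08733
Q = 2210 W
T_interface = T_inner − Q·ΣR(inner→interface) = 209 − 2210×0.07533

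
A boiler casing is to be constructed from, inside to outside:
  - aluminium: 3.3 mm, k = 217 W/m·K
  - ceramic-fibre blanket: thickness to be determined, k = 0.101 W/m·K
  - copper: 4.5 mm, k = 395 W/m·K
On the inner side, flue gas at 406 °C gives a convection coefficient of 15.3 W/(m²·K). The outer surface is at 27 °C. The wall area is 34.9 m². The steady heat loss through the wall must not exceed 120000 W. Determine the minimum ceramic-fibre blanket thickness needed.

Thermal resistances in series:
R_inner film = 1/(h_i·A) = 1/(15.3×34.9) = 0.001873 K/W
R_aluminium = L/(kA) = 0.0033/(217×34.9) = 4.357×10^-7 K/W
R_copper = L/(kA) = 0.0045/(395×34.9) = 3.264×10^-7 K/W
Sum of the known resistances R_other = 0.001874 K/W
Required total resistance R_tot = ΔT/Q_allow = 379/120000 = 0.003158 K/W
R_ceramic-fibre blanket = R_tot − R_other = 0.001285 K/W
L = R·k·A = 0.001285×0.101×34.9

L ≈ 4.53 mm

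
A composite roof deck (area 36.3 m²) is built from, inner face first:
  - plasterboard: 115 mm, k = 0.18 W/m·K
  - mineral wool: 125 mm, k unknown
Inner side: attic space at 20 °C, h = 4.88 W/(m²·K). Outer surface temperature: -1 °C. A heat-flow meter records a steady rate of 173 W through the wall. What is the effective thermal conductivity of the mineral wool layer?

Series thermal resistances:
R_inner film = 1/(h_i·A) = 1/(4.88×36.3) = 0.005645 K/W
R_plasterboard = L/(kA) = 0.115/(0.18×36.3) = 0.0176 K/W
Sum of known resistances R_other = 0.02325 K/W
Total R = ΔT/Q = 21/173 = 0.1214 K/W
R_mineral wool = R_total − R_other = 0.09814 K/W
k = L/(R·A) = 0.125/(0.09814×36.3)

k ≈ 0.0351 W/(m·K)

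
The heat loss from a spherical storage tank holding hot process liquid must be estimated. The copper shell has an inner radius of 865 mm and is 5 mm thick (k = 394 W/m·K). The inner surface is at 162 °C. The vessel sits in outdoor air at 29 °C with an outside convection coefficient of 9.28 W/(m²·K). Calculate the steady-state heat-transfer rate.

Radial (spherical) resistances in series:
R_copper shell = (1/0.865 − 1/0.87)/(4π×394) = 1.342×10^-6 K/W
R_outer film = 1/(h·4πr_o²) = 1/(9.28×4π×0.87²) = 0.01133 K/W
R_total = 0.01133 K/W
Q = ΔT/R_total = 133/0.01133

Q ≈ 11700 W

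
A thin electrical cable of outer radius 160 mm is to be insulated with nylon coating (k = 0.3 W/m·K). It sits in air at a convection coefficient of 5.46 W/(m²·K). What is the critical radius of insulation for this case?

For a cylinder r_cr = k/h = 0.3/5.46
r_cr = 54.9 mm; since the bare radius (160 mm) is above r_cr, any added insulation will reduce heat loss.

r_cr ≈ 54.9 mm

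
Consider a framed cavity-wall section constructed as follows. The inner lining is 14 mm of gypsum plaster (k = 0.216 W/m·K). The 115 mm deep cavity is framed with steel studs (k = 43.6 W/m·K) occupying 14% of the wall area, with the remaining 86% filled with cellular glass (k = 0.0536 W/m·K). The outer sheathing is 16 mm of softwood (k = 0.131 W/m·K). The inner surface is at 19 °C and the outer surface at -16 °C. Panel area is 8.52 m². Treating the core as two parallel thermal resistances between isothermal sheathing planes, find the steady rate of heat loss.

Sheathing layers in series; stud and cavity paths in parallel between them.
R_inner = 0.014/(0.216×8.52) = 0.007607 K/W
R_stud  = 0.115/(43.6×0.14×8.52) = 0.002211 K/W
R_cav   = 0.115/(0.0536×0.86×8.52) = 0.2928 K/W
1/R_core = 1/R_stud + 1/R_cav → R_core = 0.002195 K/W
R_outer = 0.016/(0.131×8.52) = 0.01434 K/W
R_total = 0.02414 K/W
Q = ΔT/R_total = 35/0.02414

Q ≈ 1450 W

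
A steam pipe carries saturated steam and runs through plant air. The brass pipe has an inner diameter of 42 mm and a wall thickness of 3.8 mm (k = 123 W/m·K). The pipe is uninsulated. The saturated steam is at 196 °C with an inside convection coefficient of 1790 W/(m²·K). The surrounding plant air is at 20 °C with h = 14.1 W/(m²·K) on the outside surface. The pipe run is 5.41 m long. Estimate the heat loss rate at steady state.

Q ≈ 2070 W

For a radial system each layer contributes R = ln(r_out/r_in)/(2πkL); films add R = 1/(hA).
R_inner film = 1/(h_i·2πr₁L) = 1/(1790×2π×0.021×5.41) = 7.826×10^-4 K/W
R_brass pipe wall = ln(24.8/21)/(2π×123×5.41) = 3.978×10^-5 K/W
R_outer film = 1/(h_o·2πr_oL) = 1/(14.1×2π×0.0248×5.41) = 0.08413 K/W
R_total = 0.08495 K/W
Q = ΔT/R_total = 176/0.08495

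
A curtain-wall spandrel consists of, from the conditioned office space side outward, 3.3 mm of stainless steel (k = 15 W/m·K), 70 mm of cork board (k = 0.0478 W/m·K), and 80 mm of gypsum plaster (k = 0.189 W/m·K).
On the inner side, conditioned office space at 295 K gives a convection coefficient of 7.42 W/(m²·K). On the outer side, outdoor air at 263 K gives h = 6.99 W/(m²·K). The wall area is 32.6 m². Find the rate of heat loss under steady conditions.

Q ≈ 482 W

Thermal resistances in series:
R_inner film = 1/(h_i·A) = 1/(7.42×32.6) = 0.004134 K/W
R_stainless steel = L/(kA) = 0.0033/(15×32.6) = 6.748×10^-6 K/W
R_cork board = L/(kA) = 0.07/(0.0478×32.6) = 0.04492 K/W
R_gypsum plaster = L/(kA) = 0.08/(0.189×32.6) = 0.01298 K/W
R_outer film = 1/(h_o·A) = 1/(6.99×32.6) = 0.004388 K/W
R_total = 0.06643 K/W
Q = ΔT / R_total = 32 / 0.06643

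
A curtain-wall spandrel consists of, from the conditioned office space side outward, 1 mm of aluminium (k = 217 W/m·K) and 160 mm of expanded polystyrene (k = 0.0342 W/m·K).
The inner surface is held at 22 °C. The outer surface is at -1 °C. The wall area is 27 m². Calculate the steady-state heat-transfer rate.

Q ≈ 133 W

Model the wall as resistances in series:
R_aluminium = L/(kA) = 0.001/(217×27) = 1.707×10^-7 K/W
R_expanded polystyrene = L/(kA) = 0.16/(0.0342×27) = 0.1733 K/W
R_total = 0.1733 K/W
Q = ΔT / R_total = 23 / 0.1733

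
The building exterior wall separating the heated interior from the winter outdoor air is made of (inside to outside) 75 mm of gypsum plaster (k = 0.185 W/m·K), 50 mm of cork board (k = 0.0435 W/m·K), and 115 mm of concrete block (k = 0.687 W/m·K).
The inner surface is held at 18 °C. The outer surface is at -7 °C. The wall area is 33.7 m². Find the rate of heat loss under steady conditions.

Q ≈ 489 W

Treating each layer as a thermal resistance in series:
R_gypsum plaster = L/(kA) = 0.075/(0.185×33.7) = 0.01203 K/W
R_cork board = L/(kA) = 0.05/(0.0435×33.7) = 0.03411 K/W
R_concrete block = L/(kA) = 0.115/(0.687×33.7) = 0.004967 K/W
R_total = 0.0511 K/W
Q = ΔT / R_total = 25 / 0.0511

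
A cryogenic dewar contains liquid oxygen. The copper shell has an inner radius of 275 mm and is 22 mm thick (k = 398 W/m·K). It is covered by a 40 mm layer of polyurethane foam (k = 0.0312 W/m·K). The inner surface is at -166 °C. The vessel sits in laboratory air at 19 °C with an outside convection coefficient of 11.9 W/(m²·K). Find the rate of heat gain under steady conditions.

Q ≈ 172 W

For a spherical shell R = (1/r₁ − 1/r₂)/(4πk); film R = 1/(h·4πr²). In series:
R_copper shell = (1/0.275 − 1/0.297)/(4π×398) = 5.386×10^-5 K/W
R_polyurethane foam = (1/0.297 − 1/0.337)/(4π×0.0312) = 1.019 K/W
R_outer film = 1/(h·4πr_o²) = 1/(11.9×4π×0.337²) = 0.05888 K/W
R_total = 1.078 K/W
Q = ΔT/R_total = 185/1.078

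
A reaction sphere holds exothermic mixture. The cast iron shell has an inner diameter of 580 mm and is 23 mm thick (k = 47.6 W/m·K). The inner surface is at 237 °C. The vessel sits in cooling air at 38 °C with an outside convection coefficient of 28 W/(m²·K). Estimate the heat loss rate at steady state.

Q ≈ 6760 W

For a spherical shell R = (1/r₁ − 1/r₂)/(4πk); film R = 1/(h·4πr²). In series:
R_cast iron shell = (1/0.29 − 1/0.313)/(4π×47.6) = 4.236×10^-4 K/W
R_outer film = 1/(h·4πr_o²) = 1/(28×4π×0.313²) = 0.02901 K/W
R_total = 0.02943 K/W
Q = ΔT/R_total = 199/0.02943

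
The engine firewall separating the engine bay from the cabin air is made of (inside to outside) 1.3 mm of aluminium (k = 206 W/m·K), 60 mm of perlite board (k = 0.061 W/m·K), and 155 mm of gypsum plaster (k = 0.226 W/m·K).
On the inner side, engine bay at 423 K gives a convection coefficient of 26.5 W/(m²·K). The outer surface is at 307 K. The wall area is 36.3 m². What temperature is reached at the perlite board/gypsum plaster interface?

Thermal resistances in series:
R_inner film = 1/(h_i·A) = 1/(26.5×36.3) = 0.00104 K/W
R_aluminium = L/(kA) = 0.0013/(206×36.3) = 1.738×10^-7 K/W
R_perlite board = L/(kA) = 0.06/(0.061×36.3) = 0.0271 K/W
R_gypsum plaster = L/(kA) = 0.155/(0.226×36.3) = 0.01889 K/W
R_total = 0.04703 K/W;  Q = ΔT/R_total = 116/0.04703 = 2467 W
T_interface = T_inner − Q·ΣR(inner→interface) = 423 − 2470×0.02814

T ≈ 354 K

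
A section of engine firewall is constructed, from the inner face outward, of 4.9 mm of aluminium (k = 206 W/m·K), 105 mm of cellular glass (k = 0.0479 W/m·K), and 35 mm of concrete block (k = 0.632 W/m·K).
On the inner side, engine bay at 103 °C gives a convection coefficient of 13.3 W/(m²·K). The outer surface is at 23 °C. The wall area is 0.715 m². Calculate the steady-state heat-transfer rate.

Q ≈ 24.6 W

Series thermal resistances:
R_inner film = 1/(h_i·A) = 1/(13.3×0.715) = 0.1052 K/W
R_aluminium = L/(kA) = 0.0049/(206×0.715) = 3.327×10^-5 K/W
R_cellular glass = L/(kA) = 0.105/(0.0479×0.715) = 3.066 K/W
R_concrete block = L/(kA) = 0.035/(0.632×0.715) = 0.07745 K/W
R_total = 3.248 K/W
Q = ΔT / R_total = 80 / 3.248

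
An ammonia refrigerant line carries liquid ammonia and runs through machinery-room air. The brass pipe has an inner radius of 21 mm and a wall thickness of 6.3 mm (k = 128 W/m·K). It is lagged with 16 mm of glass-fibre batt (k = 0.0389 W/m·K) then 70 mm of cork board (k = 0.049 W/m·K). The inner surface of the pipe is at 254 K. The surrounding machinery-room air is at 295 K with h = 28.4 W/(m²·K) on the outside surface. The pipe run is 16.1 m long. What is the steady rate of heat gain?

Q ≈ 130 W

Cylindrical conduction, so R = ln(r₂/r₁)/(2πkL) per layer, in series:
R_brass pipe wall = ln(27.3/21)/(2π×128×16.1) = 2.026×10^-5 K/W
R_glass-fibre batt = ln(43.3/27.3)/(2π×0.0389×16.1) = 0.1172 K/W
R_cork board = ln(113.3/43.3)/(2π×0.049×16.1) = 0.1941 K/W
R_outer film = 1/(h_o·2πr_oL) = 1/(28.4×2π×0.1133×16.1) = 0.003072 K/W
R_total = 0.3144 K/W
Q = ΔT/R_total = 41/0.3144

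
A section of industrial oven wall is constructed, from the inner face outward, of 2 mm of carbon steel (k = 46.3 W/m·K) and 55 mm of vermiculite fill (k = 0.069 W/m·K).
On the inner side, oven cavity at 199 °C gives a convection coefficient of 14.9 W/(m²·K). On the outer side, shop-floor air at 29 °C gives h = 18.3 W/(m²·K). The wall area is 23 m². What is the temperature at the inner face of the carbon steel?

Model the wall as resistances in series:
R_inner film = 1/(h_i·A) = 1/(14.9×23) = 0.002918 K/W
R_carbon steel = L/(kA) = 0.002/(46.3×23) = 1.878×10^-6 K/W
R_vermiculite fill = L/(kA) = 0.055/(0.069×23) = 0.03466 K/W
R_outer film = 1/(h_o·A) = 1/(18.3×23) = 0.002376 K/W
R_total = 0.03995 K/W;  Q = ΔT/R_total = 170/0.03995 = 4255 W
T_interface = T_inner − Q·ΣR(inner→interface) = 199 − 4260×0.002918

T ≈ 187 °C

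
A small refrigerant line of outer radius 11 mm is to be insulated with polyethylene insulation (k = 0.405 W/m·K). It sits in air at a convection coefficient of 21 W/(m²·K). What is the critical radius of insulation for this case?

For a cylinder r_cr = k/h = 0.405/21
r_cr = 19.3 mm; since the bare radius (11 mm) is below r_cr, adding a thin layer of insulation will *increase* heat loss.

r_cr ≈ 19.3 mm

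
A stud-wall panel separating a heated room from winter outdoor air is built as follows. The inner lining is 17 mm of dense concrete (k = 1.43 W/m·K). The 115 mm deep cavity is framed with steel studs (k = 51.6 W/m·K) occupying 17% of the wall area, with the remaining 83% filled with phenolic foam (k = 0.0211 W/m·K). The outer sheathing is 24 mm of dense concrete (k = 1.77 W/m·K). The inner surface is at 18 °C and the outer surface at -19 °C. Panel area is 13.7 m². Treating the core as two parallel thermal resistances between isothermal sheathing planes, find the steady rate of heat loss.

Q ≈ 13200 W

Sheathing layers in series; stud and cavity paths in parallel between them.
R_inner = 0.017/(1.43×13.7) = 8.677×10^-4 K/W
R_stud  = 0.115/(51.6×0.17×13.7) = 9.569×10^-4 K/W
R_cav   = 0.115/(0.0211×0.83×13.7) = 0.4793 K/W
1/R_core = 1/R_stud + 1/R_cav → R_core = 9.55×10^-4 K/W
R_outer = 0.024/(1.77×13.7) = 9.897×10^-4 K/W
R_total = 0.002812 K/W
Q = ΔT/R_total = 37/0.002812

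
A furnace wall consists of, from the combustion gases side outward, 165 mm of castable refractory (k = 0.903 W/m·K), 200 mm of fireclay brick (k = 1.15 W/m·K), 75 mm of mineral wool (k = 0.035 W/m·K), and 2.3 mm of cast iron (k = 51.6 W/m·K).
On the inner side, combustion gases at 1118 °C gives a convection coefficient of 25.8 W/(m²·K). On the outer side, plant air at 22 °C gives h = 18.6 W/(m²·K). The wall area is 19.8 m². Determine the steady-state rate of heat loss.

Q ≈ 8370 W

Series thermal resistances:
R_inner film = 1/(h_i·A) = 1/(25.8×19.8) = 0.001958 K/W
R_castable refractory = L/(kA) = 0.165/(0.903×19.8) = 0.009228 K/W
R_fireclay brick = L/(kA) = 0.2/(1.15×19.8) = 0.008783 K/W
R_mineral wool = L/(kA) = 0.075/(0.035×19.8) = 0.1082 K/W
R_cast iron = L/(kA) = 0.0023/(51.6×19.8) = 2.251×10^-6 K/W
R_outer film = 1/(h_o·A) = 1/(18.6×19.8) = 0.002715 K/W
R_total = 0.1309 K/W
Q = ΔT / R_total = 1096 / 0.1309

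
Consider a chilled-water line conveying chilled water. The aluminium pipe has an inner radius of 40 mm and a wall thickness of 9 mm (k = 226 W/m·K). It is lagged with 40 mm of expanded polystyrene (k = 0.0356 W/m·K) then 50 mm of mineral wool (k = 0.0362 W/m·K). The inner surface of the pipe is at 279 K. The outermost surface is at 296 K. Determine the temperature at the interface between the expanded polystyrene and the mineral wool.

T ≈ 289 K

Radial resistances (cylindrical: R_cond = ln(r_o/r_i)/(2πkL), R_conv = 1/(h·2πrL)):
R_aluminium pipe wall = ln(49/40)/(2π×226×1) = 1.429×10^-4 K/W
R_expanded polystyrene = ln(89/49)/(2π×0.0356×1) = 2.668 K/W
R_mineral wool = ln(139/89)/(2π×0.0362×1) = 1.96 K/W
R_total = 4.628 K/W
Q = ΔT/R_total = 17/4.628
Q = 3.67 W/m
T_interface = T_inner + Q·ΣR(inner→interface) = 279 + 3.67×2.668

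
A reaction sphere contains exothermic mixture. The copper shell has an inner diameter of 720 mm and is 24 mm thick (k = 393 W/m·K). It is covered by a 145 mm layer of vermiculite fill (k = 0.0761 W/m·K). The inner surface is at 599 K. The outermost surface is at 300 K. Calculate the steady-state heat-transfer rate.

For a spherical shell R = (1/r₁ − 1/r₂)/(4πk); film R = 1/(h·4πr²). In series:
R_copper shell = (1/0.36 − 1/0.384)/(4π×393) = 3.515×10^-5 K/W
R_vermiculite fill = (1/0.384 − 1/0.529)/(4π×0.0761) = 0.7464 K/W
R_total = 0.7465 K/W
Q = ΔT/R_total = 299/0.7465

Q ≈ 401 W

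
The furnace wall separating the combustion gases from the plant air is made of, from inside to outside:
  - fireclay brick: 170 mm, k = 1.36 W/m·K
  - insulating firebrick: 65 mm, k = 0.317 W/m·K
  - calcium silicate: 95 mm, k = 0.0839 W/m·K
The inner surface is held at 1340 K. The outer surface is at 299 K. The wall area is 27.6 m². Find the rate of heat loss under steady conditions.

Q ≈ 19600 W

Treating each layer as a thermal resistance in series:
R_fireclay brick = L/(kA) = 0.17/(1.36×27.6) = 0.004529 K/W
R_insulating firebrick = L/(kA) = 0.065/(0.317×27.6) = 0.007429 K/W
R_calcium silicate = L/(kA) = 0.095/(0.0839×27.6) = 0.04103 K/W
R_total = 0.05298 K/W
Q = ΔT / R_total = 1041 / 0.05298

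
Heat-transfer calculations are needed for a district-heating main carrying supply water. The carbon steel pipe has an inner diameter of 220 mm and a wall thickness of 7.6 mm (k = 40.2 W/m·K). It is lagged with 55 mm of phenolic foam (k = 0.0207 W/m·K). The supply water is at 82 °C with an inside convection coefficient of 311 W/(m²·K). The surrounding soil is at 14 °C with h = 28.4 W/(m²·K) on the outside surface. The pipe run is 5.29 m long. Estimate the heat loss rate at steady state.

Q ≈ 120 W

Radial resistances (cylindrical: R_cond = ln(r_o/r_i)/(2πkL), R_conv = 1/(h·2πrL)):
R_inner film = 1/(h_i·2πr₁L) = 1/(311×2π×0.11×5.29) = 8.795×10^-4 K/W
R_carbon steel pipe wall = ln(117.6/110)/(2π×40.2×5.29) = 5×10^-5 K/W
R_phenolic foam = ln(172.6/117.6)/(2π×0.0207×5.29) = 0.5577 K/W
R_outer film = 1/(h_o·2πr_oL) = 1/(28.4×2π×0.1726×5.29) = 0.006138 K/W
R_total = 0.5647 K/W
Q = ΔT/R_total = 68/0.5647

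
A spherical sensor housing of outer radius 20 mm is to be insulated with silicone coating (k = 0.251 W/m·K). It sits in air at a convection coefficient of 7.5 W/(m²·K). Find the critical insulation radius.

For a sphere r_cr = 2k/h = 2×0.251/7.5
r_cr = 66.9 mm; since the bare radius (20 mm) is below r_cr, adding a thin layer of insulation will *increase* heat loss.

r_cr ≈ 66.9 mm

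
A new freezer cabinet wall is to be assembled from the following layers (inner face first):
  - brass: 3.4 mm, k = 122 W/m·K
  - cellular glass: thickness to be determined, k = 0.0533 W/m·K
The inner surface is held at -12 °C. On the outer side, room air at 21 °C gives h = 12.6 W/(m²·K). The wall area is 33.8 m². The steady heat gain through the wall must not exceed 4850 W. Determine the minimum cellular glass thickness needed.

L ≈ 8.03 mm

Treating each layer as a thermal resistance in series:
R_brass = L/(kA) = 0.0034/(122×33.8) = 8.245×10^-7 K/W
R_outer film = 1/(h_o·A) = 1/(12.6×33.8) = 0.002348 K/W
Sum of the known resistances R_other = 0.002349 K/W
Required total resistance R_tot = ΔT/Q_allow = 33/4850 = 0.006804 K/W
R_cellular glass = R_tot − R_other = 0.004455 K/W
L = R·k·A = 0.004455×0.0533×33.8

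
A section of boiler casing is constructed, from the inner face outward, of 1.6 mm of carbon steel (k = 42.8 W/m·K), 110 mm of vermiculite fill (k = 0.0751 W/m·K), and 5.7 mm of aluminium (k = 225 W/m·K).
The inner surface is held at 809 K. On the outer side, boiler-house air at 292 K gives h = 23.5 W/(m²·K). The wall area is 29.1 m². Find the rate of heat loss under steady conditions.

Q ≈ 9980 W

Model the wall as resistances in series:
R_carbon steel = L/(kA) = 0.0016/(42.8×29.1) = 1.285×10^-6 K/W
R_vermiculite fill = L/(kA) = 0.11/(0.0751×29.1) = 0.05033 K/W
R_aluminium = L/(kA) = 0.0057/(225×29.1) = 8.706×10^-7 K/W
R_outer film = 1/(h_o·A) = 1/(23.5×29.1) = 0.001462 K/W
R_total = 0.0518 K/W
Q = ΔT / R_total = 517 / 0.0518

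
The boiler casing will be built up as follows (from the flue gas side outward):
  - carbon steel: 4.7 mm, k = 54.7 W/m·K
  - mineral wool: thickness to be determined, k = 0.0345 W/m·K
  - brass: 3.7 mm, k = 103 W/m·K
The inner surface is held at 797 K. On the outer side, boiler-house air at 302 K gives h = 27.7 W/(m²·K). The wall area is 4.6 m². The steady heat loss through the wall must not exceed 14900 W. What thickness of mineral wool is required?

Series thermal resistances:
R_carbon steel = L/(kA) = 0.0047/(54.7×4.6) = 1.868×10^-5 K/W
R_brass = L/(kA) = 0.0037/(103×4.6) = 7.809×10^-6 K/W
R_outer film = 1/(h_o·A) = 1/(27.7×4.6) = 0.007848 K/W
Sum of the known resistances R_other = 0.007875 K/W
Required total resistance R_tot = ΔT/Q_allow = 495/14900 = 0.03322 K/W
R_mineral wool = R_tot − R_other = 0.02535 K/W
L = R·k·A = 0.02535×0.0345×4.6

L ≈ 4.02 mm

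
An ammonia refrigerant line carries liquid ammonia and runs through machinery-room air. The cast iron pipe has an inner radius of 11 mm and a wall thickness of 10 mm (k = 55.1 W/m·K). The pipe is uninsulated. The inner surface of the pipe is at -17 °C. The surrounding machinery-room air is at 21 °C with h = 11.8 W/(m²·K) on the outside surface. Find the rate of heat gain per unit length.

Treating each annulus and film as a series resistance:
R_cast iron pipe wall = ln(21/11)/(2π×55.1×1) = 0.001868 K/W
R_outer film = 1/(h_o·2πr_oL) = 1/(11.8×2π×0.021×1) = 0.6423 K/W
R_total = 0.6441 K/W
Q = ΔT/R_total = 38/0.6441

q′ ≈ 59 W/m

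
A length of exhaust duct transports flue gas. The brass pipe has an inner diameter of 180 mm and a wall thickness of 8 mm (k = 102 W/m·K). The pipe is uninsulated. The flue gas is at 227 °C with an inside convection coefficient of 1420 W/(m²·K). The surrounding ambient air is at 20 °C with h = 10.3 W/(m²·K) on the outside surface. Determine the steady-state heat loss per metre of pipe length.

For a radial system each layer contributes R = ln(r_out/r_in)/(2πkL); films add R = 1/(hA).
R_inner film = 1/(h_i·2πr₁L) = 1/(1420×2π×0.09×1) = 0.001245 K/W
R_brass pipe wall = ln(98/90)/(2π×102×1) = 1.329×10^-4 K/W
R_outer film = 1/(h_o·2πr_oL) = 1/(10.3×2π×0.098×1) = 0.1577 K/W
R_total = 0.1591 K/W
Q = ΔT/R_total = 207/0.1591

q′ ≈ 1300 W/m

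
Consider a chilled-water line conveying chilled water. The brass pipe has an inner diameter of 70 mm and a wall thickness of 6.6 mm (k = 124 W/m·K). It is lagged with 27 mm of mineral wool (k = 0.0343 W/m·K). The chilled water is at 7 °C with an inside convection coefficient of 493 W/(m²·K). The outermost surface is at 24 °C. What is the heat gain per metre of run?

For a radial system each layer contributes R = ln(r_out/r_in)/(2πkL); films add R = 1/(hA).
R_inner film = 1/(h_i·2πr₁L) = 1/(493×2π×0.035×1) = 0.009224 K/W
R_brass pipe wall = ln(41.6/35)/(2π×124×1) = 2.217×10^-4 K/W
R_mineral wool = ln(68.6/41.6)/(2π×0.0343×1) = 2.321 K/W
R_total = 2.33 K/W
Q = ΔT/R_total = 17/2.33

q′ ≈ 7.29 W/m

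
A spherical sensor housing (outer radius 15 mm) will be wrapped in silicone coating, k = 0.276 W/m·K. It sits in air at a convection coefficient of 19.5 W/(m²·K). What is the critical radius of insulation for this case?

r_cr ≈ 28.3 mm

For a sphere r_cr = 2k/h = 2×0.276/19.5
r_cr = 28.3 mm; since the bare radius (15 mm) is below r_cr, adding a thin layer of insulation will *increase* heat loss.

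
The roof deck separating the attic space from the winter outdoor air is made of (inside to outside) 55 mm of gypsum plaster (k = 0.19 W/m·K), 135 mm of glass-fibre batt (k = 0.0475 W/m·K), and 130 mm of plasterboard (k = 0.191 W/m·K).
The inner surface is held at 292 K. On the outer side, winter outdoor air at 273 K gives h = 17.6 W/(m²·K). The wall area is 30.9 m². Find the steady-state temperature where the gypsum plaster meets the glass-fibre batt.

T ≈ 291 K

Treating each layer as a thermal resistance in series:
R_gypsum plaster = L/(kA) = 0.055/(0.19×30.9) = 0.009368 K/W
R_glass-fibre batt = L/(kA) = 0.135/(0.0475×30.9) = 0.09198 K/W
R_plasterboard = L/(kA) = 0.13/(0.191×30.9) = 0.02203 K/W
R_outer film = 1/(h_o·A) = 1/(17.6×30.9) = 0.001839 K/W
R_total = 0.1252 K/W;  Q = ΔT/R_total = 19/0.1252 = 151.7 W
T_interface = T_inner − Q·ΣR(inner→interface) = 292 − 152×0.009368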